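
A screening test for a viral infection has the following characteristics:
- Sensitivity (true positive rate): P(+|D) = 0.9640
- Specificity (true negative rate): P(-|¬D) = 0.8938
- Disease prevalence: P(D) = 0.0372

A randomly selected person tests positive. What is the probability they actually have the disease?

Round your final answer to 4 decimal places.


Let D = has disease, + = positive test

Given:
- P(D) = 0.0372 (prevalence)
- P(+|D) = 0.9640 (sensitivity)
- P(-|¬D) = 0.8938 (specificity)
- P(+|¬D) = 0.1062 (false positive rate = 1 - specificity)

Step 1: Find P(+)
P(+) = P(+|D)P(D) + P(+|¬D)P(¬D)
     = 0.9640 × 0.0372 + 0.1062 × 0.9628
     = 0.03586080 + 0.10224936
     = 0.13811016

Step 2: Apply Bayes' theorem for P(D|+)
P(D|+) = P(+|D)P(D) / P(+)
       = 0.03586080 / 0.13811016
       = 0.2597


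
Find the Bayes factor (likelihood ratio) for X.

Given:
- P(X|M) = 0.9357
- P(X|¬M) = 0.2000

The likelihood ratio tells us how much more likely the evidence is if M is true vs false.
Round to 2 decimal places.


Likelihood Ratio (LR) = P(X|M) / P(X|¬M)

LR = 0.9357 / 0.2000
   = 4.68

The evidence is 4.68 times more likely if M is true than if M is false.
Because LR exceeds 1, X is evidence for M.


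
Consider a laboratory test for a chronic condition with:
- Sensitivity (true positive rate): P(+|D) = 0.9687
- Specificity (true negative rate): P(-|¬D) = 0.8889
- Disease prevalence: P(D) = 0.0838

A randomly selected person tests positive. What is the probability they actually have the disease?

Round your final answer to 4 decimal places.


Let D = has disease, + = positive test

Given:
- P(D) = 0.0838 (prevalence)
- P(+|D) = 0.9687 (sensitivity)
- P(-|¬D) = 0.8889 (specificity)
- P(+|¬D) = 0.1111 (false positive rate = 1 - specificity)

Step 1: Find P(+)
P(+) = P(+|D)P(D) + P(+|¬D)P(¬D)
     = 0.9687 × 0.0838 + 0.1111 × 0.9162
     = 0.08117706 + 0.10178982
     = 0.18296688

Step 2: Apply Bayes' theorem for P(D|+)
P(D|+) = P(+|D)P(D) / P(+)
       = 0.08117706 / 0.18296688
       = 0.4437


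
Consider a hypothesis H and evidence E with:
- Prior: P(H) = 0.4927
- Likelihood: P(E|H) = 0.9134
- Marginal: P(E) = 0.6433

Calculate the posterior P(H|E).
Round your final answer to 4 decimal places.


Using Bayes' theorem:

P(H|E) = P(E|H) × P(H) / P(E)
       = 0.9134 × 0.4927 / 0.6433
       = 0.45003218 / 0.6433
       = 0.6996

The evidence strengthens our belief in H.
Prior: 0.4927 → Posterior: 0.6996


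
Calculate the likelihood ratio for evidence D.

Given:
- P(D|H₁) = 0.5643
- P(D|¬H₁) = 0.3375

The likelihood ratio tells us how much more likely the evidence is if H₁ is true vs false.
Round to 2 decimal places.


Likelihood Ratio (LR) = P(D|H₁) / P(D|¬H₁)

LR = 0.5643 / 0.3375
   = 1.67

The evidence is 1.67 times more likely if H₁ is true than if H₁ is false.
LR > 1, so observing D raises the odds in favor of H₁.


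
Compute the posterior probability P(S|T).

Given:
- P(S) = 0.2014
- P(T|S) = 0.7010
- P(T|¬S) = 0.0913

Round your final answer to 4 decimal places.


Bayes' theorem: P(S|T) = P(T|S) × P(S) / P(T)

Step 1: Calculate P(T) using law of total probability
P(T) = P(T|S)P(S) + P(T|¬S)P(¬S)
     = 0.7010 × 0.2014 + 0.0913 × 0.7986
     = 0.14118140 + 0.07291218
     = 0.21409358

Step 2: Apply Bayes' theorem
P(S|T) = P(T|S) × P(S) / P(T)
       = 0.14118140 / 0.21409358
       = 0.6594


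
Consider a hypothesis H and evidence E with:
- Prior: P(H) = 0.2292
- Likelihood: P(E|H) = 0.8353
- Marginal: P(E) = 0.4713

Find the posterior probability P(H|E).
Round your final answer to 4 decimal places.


Using Bayes' theorem:

P(H|E) = P(E|H) × P(H) / P(E)
       = 0.8353 × 0.2292 / 0.4713
       = 0.19145076 / 0.4713
       = 0.4062

The evidence strengthens our belief in H.
Prior: 0.2292 → Posterior: 0.4062


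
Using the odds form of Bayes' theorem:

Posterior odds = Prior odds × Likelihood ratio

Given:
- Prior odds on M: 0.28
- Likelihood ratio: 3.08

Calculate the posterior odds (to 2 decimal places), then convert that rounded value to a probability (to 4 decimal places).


Step 1: Calculate posterior odds
Posterior odds = Prior odds × LR
               = 0.28 × 3.08
               = 0.86

Step 2: Convert to probability
P(M|E) = Posterior odds / (1 + Posterior odds)
       = 0.86 / (1 + 0.86)
       = 0.86 / 1.86
       = 0.4624

The evidence increased P(M) from 0.2188 to 0.4624.


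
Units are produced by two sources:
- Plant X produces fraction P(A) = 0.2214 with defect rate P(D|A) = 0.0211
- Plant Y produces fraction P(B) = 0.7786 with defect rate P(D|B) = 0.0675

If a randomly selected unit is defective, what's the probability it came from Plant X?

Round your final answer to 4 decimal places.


Let A = from Plant X, D = defective

Given:
- P(A) = 0.2214, P(B) = 0.7786
- P(D|A) = 0.0211, P(D|B) = 0.0675

Step 1: Find P(D)
P(D) = P(D|A)P(A) + P(D|B)P(B)
     = 0.0211 × 0.2214 + 0.0675 × 0.7786
     = 0.00467154 + 0.05255550
     = 0.05722704

Step 2: Apply Bayes' theorem
P(A|D) = P(D|A)P(A) / P(D)
       = 0.00467154 / 0.05722704
       = 0.0816


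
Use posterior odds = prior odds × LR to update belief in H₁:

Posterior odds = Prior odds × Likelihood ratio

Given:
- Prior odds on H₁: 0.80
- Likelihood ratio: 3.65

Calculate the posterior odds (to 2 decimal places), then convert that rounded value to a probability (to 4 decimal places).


Step 1: Calculate posterior odds
Posterior odds = Prior odds × LR
               = 0.80 × 3.65
               = 2.92

Step 2: Convert to probability
P(H₁|E) = Posterior odds / (1 + Posterior odds)
       = 2.92 / (1 + 2.92)
       = 2.92 / 3.92
       = 0.7449

The evidence increased P(H₁) from 0.4444 to 0.7449.


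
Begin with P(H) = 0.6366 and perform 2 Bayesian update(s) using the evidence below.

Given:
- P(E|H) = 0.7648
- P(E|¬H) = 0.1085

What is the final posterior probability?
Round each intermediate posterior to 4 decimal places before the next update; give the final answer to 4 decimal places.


Sequential Bayesian updating:

Initial prior: P(H) = 0.6366

Update 1:
  P(E) = 0.7648 × 0.6366 + 0.1085 × 0.3634 = 0.48687168 + 0.03942890 = 0.52630058
  P(H|E) = 0.48687168 / 0.52630058 = 0.9251

Update 2:
  P(E) = 0.7648 × 0.9251 + 0.1085 × 0.0749 = 0.70751648 + 0.00812665 = 0.71564313
  P(H|E) = 0.70751648 / 0.71564313 = 0.9886

Final posterior: 0.9886


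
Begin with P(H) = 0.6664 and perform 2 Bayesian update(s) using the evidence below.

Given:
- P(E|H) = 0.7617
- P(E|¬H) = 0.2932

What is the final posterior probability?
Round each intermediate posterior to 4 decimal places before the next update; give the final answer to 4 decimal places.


Sequential Bayesian updating:

Initial prior: P(H) = 0.6664

Update 1:
  P(E) = 0.7617 × 0.6664 + 0.2932 × 0.3336 = 0.50759688 + 0.09781152 = 0.60540840
  P(H|E) = 0.50759688 / 0.60540840 = 0.8384

Update 2:
  P(E) = 0.7617 × 0.8384 + 0.2932 × 0.1616 = 0.63860928 + 0.04738112 = 0.68599040
  P(H|E) = 0.63860928 / 0.68599040 = 0.9309

Final posterior: 0.9309


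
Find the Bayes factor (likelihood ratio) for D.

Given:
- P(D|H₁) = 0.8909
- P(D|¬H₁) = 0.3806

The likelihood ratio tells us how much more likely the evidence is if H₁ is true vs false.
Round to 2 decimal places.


Likelihood Ratio (LR) = P(D|H₁) / P(D|¬H₁)

LR = 0.8909 / 0.3806
   = 2.34

The evidence is 2.34 times more likely if H₁ is true than if H₁ is false.
Because LR exceeds 1, D is evidence for H₁.


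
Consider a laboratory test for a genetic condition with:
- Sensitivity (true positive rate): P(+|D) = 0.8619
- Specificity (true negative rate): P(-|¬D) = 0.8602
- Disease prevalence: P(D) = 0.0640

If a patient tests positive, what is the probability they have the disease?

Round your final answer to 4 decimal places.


Let D = has disease, + = positive test

Given:
- P(D) = 0.0640 (prevalence)
- P(+|D) = 0.8619 (sensitivity)
- P(-|¬D) = 0.8602 (specificity)
- P(+|¬D) = 0.1398 (false positive rate = 1 - specificity)

Step 1: Find P(+)
P(+) = P(+|D)P(D) + P(+|¬D)P(¬D)
     = 0.8619 × 0.0640 + 0.1398 × 0.9360
     = 0.05516160 + 0.13085280
     = 0.18601440

Step 2: Apply Bayes' theorem for P(D|+)
P(D|+) = P(+|D)P(D) / P(+)
       = 0.05516160 / 0.18601440
       = 0.2965


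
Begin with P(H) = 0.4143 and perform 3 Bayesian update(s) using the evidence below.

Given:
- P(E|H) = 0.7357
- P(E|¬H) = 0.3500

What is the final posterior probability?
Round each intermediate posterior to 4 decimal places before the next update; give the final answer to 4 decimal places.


Sequential Bayesian updating:

Initial prior: P(H) = 0.4143

Update 1:
  P(E) = 0.7357 × 0.4143 + 0.3500 × 0.5857 = 0.30480051 + 0.20499500 = 0.50979551
  P(H|E) = 0.30480051 / 0.50979551 = 0.5979

Update 2:
  P(E) = 0.7357 × 0.5979 + 0.3500 × 0.4021 = 0.43987503 + 0.14073500 = 0.58061003
  P(H|E) = 0.43987503 / 0.58061003 = 0.7576

Update 3:
  P(E) = 0.7357 × 0.7576 + 0.3500 × 0.2424 = 0.55736632 + 0.08484000 = 0.64220632
  P(H|E) = 0.55736632 / 0.64220632 = 0.8679

Final posterior: 0.8679


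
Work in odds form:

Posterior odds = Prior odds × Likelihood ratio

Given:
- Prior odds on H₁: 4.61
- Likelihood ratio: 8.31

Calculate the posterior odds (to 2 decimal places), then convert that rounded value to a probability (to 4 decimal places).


Step 1: Calculate posterior odds
Posterior odds = Prior odds × LR
               = 4.61 × 8.31
               = 38.31

Step 2: Convert to probability
P(H₁|E) = Posterior odds / (1 + Posterior odds)
       = 38.31 / (1 + 38.31)
       = 38.31 / 39.31
       = 0.9746

The evidence increased P(H₁) from 0.8217 to 0.9746.


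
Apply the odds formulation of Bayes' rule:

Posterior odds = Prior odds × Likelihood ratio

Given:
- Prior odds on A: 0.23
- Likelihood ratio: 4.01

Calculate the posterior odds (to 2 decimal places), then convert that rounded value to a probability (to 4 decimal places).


Step 1: Calculate posterior odds
Posterior odds = Prior odds × LR
               = 0.23 × 4.01
               = 0.92

Step 2: Convert to probability
P(A|E) = Posterior odds / (1 + Posterior odds)
       = 0.92 / (1 + 0.92)
       = 0.92 / 1.92
       = 0.4792

The evidence increased P(A) from 0.1870 to 0.4792.


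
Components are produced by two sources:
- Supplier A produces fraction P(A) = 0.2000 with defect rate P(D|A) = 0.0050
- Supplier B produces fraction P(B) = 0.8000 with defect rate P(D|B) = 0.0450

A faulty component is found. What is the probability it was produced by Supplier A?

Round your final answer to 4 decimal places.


Let A = from Supplier A, D = faulty

Given:
- P(A) = 0.2000, P(B) = 0.8000
- P(D|A) = 0.0050, P(D|B) = 0.0450

Step 1: Find P(D)
P(D) = P(D|A)P(A) + P(D|B)P(B)
     = 0.0050 × 0.2000 + 0.0450 × 0.8000
     = 0.00100000 + 0.03600000
     = 0.03700000

Step 2: Apply Bayes' theorem
P(A|D) = P(D|A)P(A) / P(D)
       = 0.00100000 / 0.03700000
       = 0.0270


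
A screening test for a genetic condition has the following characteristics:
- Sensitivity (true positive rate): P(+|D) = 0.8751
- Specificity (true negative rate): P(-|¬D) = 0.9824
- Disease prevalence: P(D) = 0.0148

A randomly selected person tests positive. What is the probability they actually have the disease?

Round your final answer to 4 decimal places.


Let D = has disease, + = positive test

Given:
- P(D) = 0.0148 (prevalence)
- P(+|D) = 0.8751 (sensitivity)
- P(-|¬D) = 0.9824 (specificity)
- P(+|¬D) = 0.0176 (false positive rate = 1 - specificity)

Step 1: Find P(+)
P(+) = P(+|D)P(D) + P(+|¬D)P(¬D)
     = 0.8751 × 0.0148 + 0.0176 × 0.9852
     = 0.01295148 + 0.01733952
     = 0.03029100

Step 2: Apply Bayes' theorem for P(D|+)
P(D|+) = P(+|D)P(D) / P(+)
       = 0.01295148 / 0.03029100
       = 0.4276


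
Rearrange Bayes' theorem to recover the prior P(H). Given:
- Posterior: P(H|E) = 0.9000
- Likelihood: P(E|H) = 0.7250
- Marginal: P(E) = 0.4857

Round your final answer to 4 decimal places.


From Bayes' theorem: P(H|E) = P(E|H) × P(H) / P(E)

Rearranging for P(H):
P(H) = P(H|E) × P(E) / P(E|H)
     = 0.9000 × 0.4857 / 0.7250
     = 0.43713000 / 0.7250
     = 0.6029


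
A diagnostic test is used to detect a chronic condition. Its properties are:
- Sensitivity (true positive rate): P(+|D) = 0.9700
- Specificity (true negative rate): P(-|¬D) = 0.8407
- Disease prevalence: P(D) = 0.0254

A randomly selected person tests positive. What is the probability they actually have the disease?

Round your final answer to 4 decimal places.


Let D = has disease, + = positive test

Given:
- P(D) = 0.0254 (prevalence)
- P(+|D) = 0.9700 (sensitivity)
- P(-|¬D) = 0.8407 (specificity)
- P(+|¬D) = 0.1593 (false positive rate = 1 - specificity)

Step 1: Find P(+)
P(+) = P(+|D)P(D) + P(+|¬D)P(¬D)
     = 0.9700 × 0.0254 + 0.1593 × 0.9746
     = 0.02463800 + 0.15525378
     = 0.17989178

Step 2: Apply Bayes' theorem for P(D|+)
P(D|+) = P(+|D)P(D) / P(+)
       = 0.02463800 / 0.17989178
       = 0.1370


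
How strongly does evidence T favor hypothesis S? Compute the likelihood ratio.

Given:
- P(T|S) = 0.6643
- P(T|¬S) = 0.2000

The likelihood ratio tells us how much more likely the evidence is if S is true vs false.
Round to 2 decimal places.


Likelihood Ratio (LR) = P(T|S) / P(T|¬S)

LR = 0.6643 / 0.2000
   = 3.32

The evidence is 3.32 times more likely if S is true than if S is false.
LR > 1, so observing T raises the odds in favor of S.


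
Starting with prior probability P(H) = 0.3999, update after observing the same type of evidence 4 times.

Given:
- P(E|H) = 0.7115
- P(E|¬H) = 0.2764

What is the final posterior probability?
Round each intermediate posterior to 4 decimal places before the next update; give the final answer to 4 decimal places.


Sequential Bayesian updating:

Initial prior: P(H) = 0.3999

Update 1:
  P(E) = 0.7115 × 0.3999 + 0.2764 × 0.6001 = 0.28452885 + 0.16586764 = 0.45039649
  P(H|E) = 0.28452885 / 0.45039649 = 0.6317

Update 2:
  P(E) = 0.7115 × 0.6317 + 0.2764 × 0.3683 = 0.44945455 + 0.10179812 = 0.55125267
  P(H|E) = 0.44945455 / 0.55125267 = 0.8153

Update 3:
  P(E) = 0.7115 × 0.8153 + 0.2764 × 0.1847 = 0.58008595 + 0.05105108 = 0.63113703
  P(H|E) = 0.58008595 / 0.63113703 = 0.9191

Update 4:
  P(E) = 0.7115 × 0.9191 + 0.2764 × 0.0809 = 0.65393965 + 0.02236076 = 0.67630041
  P(H|E) = 0.65393965 / 0.67630041 = 0.9669

Final posterior: 0.9669


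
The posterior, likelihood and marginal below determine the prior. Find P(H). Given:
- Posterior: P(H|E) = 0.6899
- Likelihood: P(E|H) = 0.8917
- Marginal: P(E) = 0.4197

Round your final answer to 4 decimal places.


From Bayes' theorem: P(H|E) = P(E|H) × P(H) / P(E)

Rearranging for P(H):
P(H) = P(H|E) × P(E) / P(E|H)
     = 0.6899 × 0.4197 / 0.8917
     = 0.28955103 / 0.8917
     = 0.3247


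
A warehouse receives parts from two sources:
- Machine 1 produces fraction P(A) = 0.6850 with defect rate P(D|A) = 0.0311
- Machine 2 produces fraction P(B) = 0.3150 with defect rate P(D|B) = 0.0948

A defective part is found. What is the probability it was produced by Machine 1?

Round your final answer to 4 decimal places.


Let A = from Machine 1, D = defective

Given:
- P(A) = 0.6850, P(B) = 0.3150
- P(D|A) = 0.0311, P(D|B) = 0.0948

Step 1: Find P(D)
P(D) = P(D|A)P(A) + P(D|B)P(B)
     = 0.0311 × 0.6850 + 0.0948 × 0.3150
     = 0.02130350 + 0.02986200
     = 0.05116550

Step 2: Apply Bayes' theorem
P(A|D) = P(D|A)P(A) / P(D)
       = 0.02130350 / 0.05116550
       = 0.4164


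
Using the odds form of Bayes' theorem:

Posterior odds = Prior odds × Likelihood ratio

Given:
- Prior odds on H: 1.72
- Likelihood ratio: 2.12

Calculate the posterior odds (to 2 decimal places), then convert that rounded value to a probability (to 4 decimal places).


Step 1: Calculate posterior odds
Posterior odds = Prior odds × LR
               = 1.72 × 2.12
               = 3.65

Step 2: Convert to probability
P(H|E) = Posterior odds / (1 + Posterior odds)
       = 3.65 / (1 + 3.65)
       = 3.65 / 4.65
       = 0.7849

The evidence increased P(H) from 0.6324 to 0.7849.


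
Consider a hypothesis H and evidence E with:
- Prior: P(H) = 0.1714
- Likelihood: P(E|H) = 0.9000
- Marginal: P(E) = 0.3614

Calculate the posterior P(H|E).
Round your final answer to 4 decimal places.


Using Bayes' theorem:

P(H|E) = P(E|H) × P(H) / P(E)
       = 0.9000 × 0.1714 / 0.3614
       = 0.15426000 / 0.3614
       = 0.4268

The evidence strengthens our belief in H.
Prior: 0.1714 → Posterior: 0.4268


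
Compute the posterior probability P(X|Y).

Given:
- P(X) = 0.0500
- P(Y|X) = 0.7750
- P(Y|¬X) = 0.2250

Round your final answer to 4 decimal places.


Bayes' theorem: P(X|Y) = P(Y|X) × P(X) / P(Y)

Step 1: Calculate P(Y) using law of total probability
P(Y) = P(Y|X)P(X) + P(Y|¬X)P(¬X)
     = 0.7750 × 0.0500 + 0.2250 × 0.9500
     = 0.03875000 + 0.21375000
     = 0.25250000

Step 2: Apply Bayes' theorem
P(X|Y) = P(Y|X) × P(X) / P(Y)
       = 0.03875000 / 0.25250000
       = 0.1535


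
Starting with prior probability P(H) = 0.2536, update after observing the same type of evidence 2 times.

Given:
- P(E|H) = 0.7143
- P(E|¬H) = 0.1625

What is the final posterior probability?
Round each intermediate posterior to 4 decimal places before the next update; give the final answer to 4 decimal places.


Sequential Bayesian updating:

Initial prior: P(H) = 0.2536

Update 1:
  P(E) = 0.7143 × 0.2536 + 0.1625 × 0.7464 = 0.18114648 + 0.12129000 = 0.30243648
  P(H|E) = 0.18114648 / 0.30243648 = 0.5990

Update 2:
  P(E) = 0.7143 × 0.5990 + 0.1625 × 0.4010 = 0.42786570 + 0.06516250 = 0.49302820
  P(H|E) = 0.42786570 / 0.49302820 = 0.8678

Final posterior: 0.8678


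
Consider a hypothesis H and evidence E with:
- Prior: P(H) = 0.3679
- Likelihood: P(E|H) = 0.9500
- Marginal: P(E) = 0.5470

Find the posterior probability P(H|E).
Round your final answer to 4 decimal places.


Using Bayes' theorem:

P(H|E) = P(E|H) × P(H) / P(E)
       = 0.9500 × 0.3679 / 0.5470
       = 0.34950500 / 0.5470
       = 0.6389

The evidence strengthens our belief in H.
Prior: 0.3679 → Posterior: 0.6389


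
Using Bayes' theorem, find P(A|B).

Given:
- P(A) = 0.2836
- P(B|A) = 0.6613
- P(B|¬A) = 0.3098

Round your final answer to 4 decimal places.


Bayes' theorem: P(A|B) = P(B|A) × P(A) / P(B)

Step 1: Calculate P(B) using law of total probability
P(B) = P(B|A)P(A) + P(B|¬A)P(¬A)
     = 0.6613 × 0.2836 + 0.3098 × 0.7164
     = 0.18754468 + 0.22194072
     = 0.40948540

Step 2: Apply Bayes' theorem
P(A|B) = P(B|A) × P(A) / P(B)
       = 0.18754468 / 0.40948540
       = 0.4580


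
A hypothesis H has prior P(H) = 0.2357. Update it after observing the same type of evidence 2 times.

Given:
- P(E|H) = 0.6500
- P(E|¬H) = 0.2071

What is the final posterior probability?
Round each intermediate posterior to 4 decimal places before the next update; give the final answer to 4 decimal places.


Sequential Bayesian updating:

Initial prior: P(H) = 0.2357

Update 1:
  P(E) = 0.6500 × 0.2357 + 0.2071 × 0.7643 = 0.15320500 + 0.15828653 = 0.31149153
  P(H|E) = 0.15320500 / 0.31149153 = 0.4918

Update 2:
  P(E) = 0.6500 × 0.4918 + 0.2071 × 0.5082 = 0.31967000 + 0.10524822 = 0.42491822
  P(H|E) = 0.31967000 / 0.42491822 = 0.7523

Final posterior: 0.7523


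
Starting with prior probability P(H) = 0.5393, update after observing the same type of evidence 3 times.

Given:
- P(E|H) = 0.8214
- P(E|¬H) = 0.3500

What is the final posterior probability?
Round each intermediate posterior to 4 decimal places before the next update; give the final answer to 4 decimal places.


Sequential Bayesian updating:

Initial prior: P(H) = 0.5393

Update 1:
  P(E) = 0.8214 × 0.5393 + 0.3500 × 0.4607 = 0.44298102 + 0.16124500 = 0.60422602
  P(H|E) = 0.44298102 / 0.60422602 = 0.7331

Update 2:
  P(E) = 0.8214 × 0.7331 + 0.3500 × 0.2669 = 0.60216834 + 0.09341500 = 0.69558334
  P(H|E) = 0.60216834 / 0.69558334 = 0.8657

Update 3:
  P(E) = 0.8214 × 0.8657 + 0.3500 × 0.1343 = 0.71108598 + 0.04700500 = 0.75809098
  P(H|E) = 0.71108598 / 0.75809098 = 0.9380

Final posterior: 0.9380


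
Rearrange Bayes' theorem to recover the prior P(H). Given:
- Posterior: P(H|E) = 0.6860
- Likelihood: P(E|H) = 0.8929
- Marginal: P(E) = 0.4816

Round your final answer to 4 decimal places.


From Bayes' theorem: P(H|E) = P(E|H) × P(H) / P(E)

Rearranging for P(H):
P(H) = P(H|E) × P(E) / P(E|H)
     = 0.6860 × 0.4816 / 0.8929
     = 0.33037760 / 0.8929
     = 0.3700


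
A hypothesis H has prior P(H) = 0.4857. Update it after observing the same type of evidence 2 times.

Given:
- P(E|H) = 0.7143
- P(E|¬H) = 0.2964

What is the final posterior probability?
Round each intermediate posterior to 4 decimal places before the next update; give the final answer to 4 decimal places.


Sequential Bayesian updating:

Initial prior: P(H) = 0.4857

Update 1:
  P(E) = 0.7143 × 0.4857 + 0.2964 × 0.5143 = 0.34693551 + 0.15243852 = 0.49937403
  P(H|E) = 0.34693551 / 0.49937403 = 0.6947

Update 2:
  P(E) = 0.7143 × 0.6947 + 0.2964 × 0.3053 = 0.49622421 + 0.09049092 = 0.58671513
  P(H|E) = 0.49622421 / 0.58671513 = 0.8458

Final posterior: 0.8458


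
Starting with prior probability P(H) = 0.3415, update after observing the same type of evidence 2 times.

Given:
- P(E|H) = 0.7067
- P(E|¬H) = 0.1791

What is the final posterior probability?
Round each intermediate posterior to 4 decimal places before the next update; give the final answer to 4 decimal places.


Sequential Bayesian updating:

Initial prior: P(H) = 0.3415

Update 1:
  P(E) = 0.7067 × 0.3415 + 0.1791 × 0.6585 = 0.24133805 + 0.11793735 = 0.35927540
  P(H|E) = 0.24133805 / 0.35927540 = 0.6717

Update 2:
  P(E) = 0.7067 × 0.6717 + 0.1791 × 0.3283 = 0.47469039 + 0.05879853 = 0.53348892
  P(H|E) = 0.47469039 / 0.53348892 = 0.8898

Final posterior: 0.8898


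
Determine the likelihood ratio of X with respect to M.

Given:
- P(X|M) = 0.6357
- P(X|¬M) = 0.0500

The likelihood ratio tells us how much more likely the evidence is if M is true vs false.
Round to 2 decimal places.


Likelihood Ratio (LR) = P(X|M) / P(X|¬M)

LR = 0.6357 / 0.0500
   = 12.71

The evidence is 12.71 times more likely if M is true than if M is false.
Because LR exceeds 1, X is evidence for M.


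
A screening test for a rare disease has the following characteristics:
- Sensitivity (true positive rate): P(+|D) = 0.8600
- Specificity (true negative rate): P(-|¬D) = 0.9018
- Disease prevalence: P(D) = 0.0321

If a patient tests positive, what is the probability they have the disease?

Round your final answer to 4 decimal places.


Let D = has disease, + = positive test

Given:
- P(D) = 0.0321 (prevalence)
- P(+|D) = 0.8600 (sensitivity)
- P(-|¬D) = 0.9018 (specificity)
- P(+|¬D) = 0.0982 (false positive rate = 1 - specificity)

Step 1: Find P(+)
P(+) = P(+|D)P(D) + P(+|¬D)P(¬D)
     = 0.8600 × 0.0321 + 0.0982 × 0.9679
     = 0.02760600 + 0.09504778
     = 0.12265378

Step 2: Apply Bayes' theorem for P(D|+)
P(D|+) = P(+|D)P(D) / P(+)
       = 0.02760600 / 0.12265378
       = 0.2251


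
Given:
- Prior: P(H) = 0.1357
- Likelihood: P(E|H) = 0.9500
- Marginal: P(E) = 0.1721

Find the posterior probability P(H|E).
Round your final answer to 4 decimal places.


Using Bayes' theorem:

P(H|E) = P(E|H) × P(H) / P(E)
       = 0.9500 × 0.1357 / 0.1721
       = 0.12891500 / 0.1721
       = 0.7491

The evidence strengthens our belief in H.
Prior: 0.1357 → Posterior: 0.7491


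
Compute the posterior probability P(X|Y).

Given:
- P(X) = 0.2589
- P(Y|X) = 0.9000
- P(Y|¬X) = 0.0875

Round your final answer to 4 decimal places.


Bayes' theorem: P(X|Y) = P(Y|X) × P(X) / P(Y)

Step 1: Calculate P(Y) using law of total probability
P(Y) = P(Y|X)P(X) + P(Y|¬X)P(¬X)
     = 0.9000 × 0.2589 + 0.0875 × 0.7411
     = 0.23301000 + 0.06484625
     = 0.29785625

Step 2: Apply Bayes' theorem
P(X|Y) = P(Y|X) × P(X) / P(Y)
       = 0.23301000 / 0.29785625
       = 0.7823


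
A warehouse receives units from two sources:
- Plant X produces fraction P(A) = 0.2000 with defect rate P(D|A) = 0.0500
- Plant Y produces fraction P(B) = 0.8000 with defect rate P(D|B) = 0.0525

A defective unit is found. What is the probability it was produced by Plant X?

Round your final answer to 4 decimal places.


Let A = from Plant X, D = defective

Given:
- P(A) = 0.2000, P(B) = 0.8000
- P(D|A) = 0.0500, P(D|B) = 0.0525

Step 1: Find P(D)
P(D) = P(D|A)P(A) + P(D|B)P(B)
     = 0.0500 × 0.2000 + 0.0525 × 0.8000
     = 0.01000000 + 0.04200000
     = 0.05200000

Step 2: Apply Bayes' theorem
P(A|D) = P(D|A)P(A) / P(D)
       = 0.01000000 / 0.05200000
       = 0.1923


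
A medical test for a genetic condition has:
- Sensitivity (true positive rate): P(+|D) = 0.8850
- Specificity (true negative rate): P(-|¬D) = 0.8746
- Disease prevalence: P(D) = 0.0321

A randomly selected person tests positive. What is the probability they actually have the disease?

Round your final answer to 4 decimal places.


Let D = has disease, + = positive test

Given:
- P(D) = 0.0321 (prevalence)
- P(+|D) = 0.8850 (sensitivity)
- P(-|¬D) = 0.8746 (specificity)
- P(+|¬D) = 0.1254 (false positive rate = 1 - specificity)

Step 1: Find P(+)
P(+) = P(+|D)P(D) + P(+|¬D)P(¬D)
     = 0.8850 × 0.0321 + 0.1254 × 0.9679
     = 0.02840850 + 0.12137466
     = 0.14978316

Step 2: Apply Bayes' theorem for P(D|+)
P(D|+) = P(+|D)P(D) / P(+)
       = 0.02840850 / 0.14978316
       = 0.1897


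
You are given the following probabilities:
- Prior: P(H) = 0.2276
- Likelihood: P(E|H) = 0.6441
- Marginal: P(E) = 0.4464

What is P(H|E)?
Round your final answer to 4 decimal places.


Using Bayes' theorem:

P(H|E) = P(E|H) × P(H) / P(E)
       = 0.6441 × 0.2276 / 0.4464
       = 0.14659716 / 0.4464
       = 0.3284

The evidence strengthens our belief in H.
Prior: 0.2276 → Posterior: 0.3284


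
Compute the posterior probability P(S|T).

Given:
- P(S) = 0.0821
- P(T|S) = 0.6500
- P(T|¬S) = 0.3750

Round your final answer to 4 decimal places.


Bayes' theorem: P(S|T) = P(T|S) × P(S) / P(T)

Step 1: Calculate P(T) using law of total probability
P(T) = P(T|S)P(S) + P(T|¬S)P(¬S)
     = 0.6500 × 0.0821 + 0.3750 × 0.9179
     = 0.05336500 + 0.34421250
     = 0.39757750

Step 2: Apply Bayes' theorem
P(S|T) = P(T|S) × P(S) / P(T)
       = 0.05336500 / 0.39757750
       = 0.1342


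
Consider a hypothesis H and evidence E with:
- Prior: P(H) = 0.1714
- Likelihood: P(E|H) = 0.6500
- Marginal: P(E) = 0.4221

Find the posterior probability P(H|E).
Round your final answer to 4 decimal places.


Using Bayes' theorem:

P(H|E) = P(E|H) × P(H) / P(E)
       = 0.6500 × 0.1714 / 0.4221
       = 0.11141000 / 0.4221
       = 0.2639

The evidence strengthens our belief in H.
Prior: 0.1714 → Posterior: 0.2639


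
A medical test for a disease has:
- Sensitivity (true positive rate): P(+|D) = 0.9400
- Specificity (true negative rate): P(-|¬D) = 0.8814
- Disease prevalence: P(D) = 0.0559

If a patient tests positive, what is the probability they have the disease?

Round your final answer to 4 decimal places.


Let D = has disease, + = positive test

Given:
- P(D) = 0.0559 (prevalence)
- P(+|D) = 0.9400 (sensitivity)
- P(-|¬D) = 0.8814 (specificity)
- P(+|¬D) = 0.1186 (false positive rate = 1 - specificity)

Step 1: Find P(+)
P(+) = P(+|D)P(D) + P(+|¬D)P(¬D)
     = 0.9400 × 0.0559 + 0.1186 × 0.9441
     = 0.05254600 + 0.11197026
     = 0.16451626

Step 2: Apply Bayes' theorem for P(D|+)
P(D|+) = P(+|D)P(D) / P(+)
       = 0.05254600 / 0.16451626
       = 0.3194


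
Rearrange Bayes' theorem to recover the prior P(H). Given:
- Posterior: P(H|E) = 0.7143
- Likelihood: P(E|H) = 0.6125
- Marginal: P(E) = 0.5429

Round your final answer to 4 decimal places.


From Bayes' theorem: P(H|E) = P(E|H) × P(H) / P(E)

Rearranging for P(H):
P(H) = P(H|E) × P(E) / P(E|H)
     = 0.7143 × 0.5429 / 0.6125
     = 0.38779347 / 0.6125
     = 0.6331


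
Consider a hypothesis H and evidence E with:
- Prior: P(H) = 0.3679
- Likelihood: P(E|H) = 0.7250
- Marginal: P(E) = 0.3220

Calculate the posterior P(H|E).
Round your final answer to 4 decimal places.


Using Bayes' theorem:

P(H|E) = P(E|H) × P(H) / P(E)
       = 0.7250 × 0.3679 / 0.3220
       = 0.26672750 / 0.3220
       = 0.8283

The evidence strengthens our belief in H.
Prior: 0.3679 → Posterior: 0.8283


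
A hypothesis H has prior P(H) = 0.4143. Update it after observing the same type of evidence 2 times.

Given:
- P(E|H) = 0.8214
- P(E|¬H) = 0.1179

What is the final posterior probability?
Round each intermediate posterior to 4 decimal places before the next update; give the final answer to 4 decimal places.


Sequential Bayesian updating:

Initial prior: P(H) = 0.4143

Update 1:
  P(E) = 0.8214 × 0.4143 + 0.1179 × 0.5857 = 0.34030602 + 0.06905403 = 0.40936005
  P(H|E) = 0.34030602 / 0.40936005 = 0.8313

Update 2:
  P(E) = 0.8214 × 0.8313 + 0.1179 × 0.1687 = 0.68282982 + 0.01988973 = 0.70271955
  P(H|E) = 0.68282982 / 0.70271955 = 0.9717

Final posterior: 0.9717


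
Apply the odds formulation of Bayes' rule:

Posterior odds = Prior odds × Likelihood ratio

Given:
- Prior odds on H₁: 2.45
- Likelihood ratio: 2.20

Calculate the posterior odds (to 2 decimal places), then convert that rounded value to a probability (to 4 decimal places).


Step 1: Calculate posterior odds
Posterior odds = Prior odds × LR
               = 2.45 × 2.20
               = 5.39

Step 2: Convert to probability
P(H₁|E) = Posterior odds / (1 + Posterior odds)
       = 5.39 / (1 + 5.39)
       = 5.39 / 6.39
       = 0.8435

The evidence increased P(H₁) from 0.7101 to 0.8435.


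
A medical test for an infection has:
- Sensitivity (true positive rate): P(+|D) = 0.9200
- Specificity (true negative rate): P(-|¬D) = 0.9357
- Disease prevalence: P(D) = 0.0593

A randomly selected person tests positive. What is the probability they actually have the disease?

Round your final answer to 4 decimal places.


Let D = has disease, + = positive test

Given:
- P(D) = 0.0593 (prevalence)
- P(+|D) = 0.9200 (sensitivity)
- P(-|¬D) = 0.9357 (specificity)
- P(+|¬D) = 0.0643 (false positive rate = 1 - specificity)

Step 1: Find P(+)
P(+) = P(+|D)P(D) + P(+|¬D)P(¬D)
     = 0.9200 × 0.0593 + 0.0643 × 0.9407
     = 0.05455600 + 0.06048701
     = 0.11504301

Step 2: Apply Bayes' theorem for P(D|+)
P(D|+) = P(+|D)P(D) / P(+)
       = 0.05455600 / 0.11504301
       = 0.4742


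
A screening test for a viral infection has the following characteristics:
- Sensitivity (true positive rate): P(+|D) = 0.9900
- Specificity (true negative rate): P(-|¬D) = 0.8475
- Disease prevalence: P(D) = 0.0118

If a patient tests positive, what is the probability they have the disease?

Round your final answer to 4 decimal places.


Let D = has disease, + = positive test

Given:
- P(D) = 0.0118 (prevalence)
- P(+|D) = 0.9900 (sensitivity)
- P(-|¬D) = 0.8475 (specificity)
- P(+|¬D) = 0.1525 (false positive rate = 1 - specificity)

Step 1: Find P(+)
P(+) = P(+|D)P(D) + P(+|¬D)P(¬D)
     = 0.9900 × 0.0118 + 0.1525 × 0.9882
     = 0.01168200 + 0.15070050
     = 0.16238250

Step 2: Apply Bayes' theorem for P(D|+)
P(D|+) = P(+|D)P(D) / P(+)
       = 0.01168200 / 0.16238250
       = 0.0719


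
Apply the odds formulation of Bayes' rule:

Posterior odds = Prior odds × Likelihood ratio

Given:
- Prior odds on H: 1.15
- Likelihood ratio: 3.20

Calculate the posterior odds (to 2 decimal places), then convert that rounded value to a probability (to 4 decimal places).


Step 1: Calculate posterior odds
Posterior odds = Prior odds × LR
               = 1.15 × 3.20
               = 3.68

Step 2: Convert to probability
P(H|E) = Posterior odds / (1 + Posterior odds)
       = 3.68 / (1 + 3.68)
       = 3.68 / 4.68
       = 0.7863

The evidence increased P(H) from 0.5349 to 0.7863.


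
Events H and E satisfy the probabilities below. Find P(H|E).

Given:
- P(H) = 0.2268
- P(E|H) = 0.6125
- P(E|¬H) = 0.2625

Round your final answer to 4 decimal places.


Bayes' theorem: P(H|E) = P(E|H) × P(H) / P(E)

Step 1: Calculate P(E) using law of total probability
P(E) = P(E|H)P(H) + P(E|¬H)P(¬H)
     = 0.6125 × 0.2268 + 0.2625 × 0.7732
     = 0.13891500 + 0.20296500
     = 0.34188000

Step 2: Apply Bayes' theorem
P(H|E) = P(E|H) × P(H) / P(E)
       = 0.13891500 / 0.34188000
       = 0.4063


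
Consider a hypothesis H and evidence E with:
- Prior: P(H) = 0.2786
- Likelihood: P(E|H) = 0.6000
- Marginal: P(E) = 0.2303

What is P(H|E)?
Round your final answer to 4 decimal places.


Using Bayes' theorem:

P(H|E) = P(E|H) × P(H) / P(E)
       = 0.6000 × 0.2786 / 0.2303
       = 0.16716000 / 0.2303
       = 0.7258

The evidence strengthens our belief in H.
Prior: 0.2786 → Posterior: 0.7258


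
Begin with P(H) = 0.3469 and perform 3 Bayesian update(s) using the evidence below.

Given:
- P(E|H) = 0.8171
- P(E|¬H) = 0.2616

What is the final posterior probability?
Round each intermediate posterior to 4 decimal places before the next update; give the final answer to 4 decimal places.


Sequential Bayesian updating:

Initial prior: P(H) = 0.3469

Update 1:
  P(E) = 0.8171 × 0.3469 + 0.2616 × 0.6531 = 0.28345199 + 0.17085096 = 0.45430295
  P(H|E) = 0.28345199 / 0.45430295 = 0.6239

Update 2:
  P(E) = 0.8171 × 0.6239 + 0.2616 × 0.3761 = 0.50978869 + 0.09838776 = 0.60817645
  P(H|E) = 0.50978869 / 0.60817645 = 0.8382

Update 3:
  P(E) = 0.8171 × 0.8382 + 0.2616 × 0.1618 = 0.68489322 + 0.04232688 = 0.72722010
  P(H|E) = 0.68489322 / 0.72722010 = 0.9418

Final posterior: 0.9418


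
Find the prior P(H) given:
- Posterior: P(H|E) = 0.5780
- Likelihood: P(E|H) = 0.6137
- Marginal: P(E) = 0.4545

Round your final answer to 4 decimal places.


From Bayes' theorem: P(H|E) = P(E|H) × P(H) / P(E)

Rearranging for P(H):
P(H) = P(H|E) × P(E) / P(E|H)
     = 0.5780 × 0.4545 / 0.6137
     = 0.26270100 / 0.6137
     = 0.4281


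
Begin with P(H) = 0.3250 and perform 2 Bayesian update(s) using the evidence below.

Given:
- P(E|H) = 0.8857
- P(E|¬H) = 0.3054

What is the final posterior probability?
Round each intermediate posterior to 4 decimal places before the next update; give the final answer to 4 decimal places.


Sequential Bayesian updating:

Initial prior: P(H) = 0.3250

Update 1:
  P(E) = 0.8857 × 0.3250 + 0.3054 × 0.6750 = 0.28785250 + 0.20614500 = 0.49399750
  P(H|E) = 0.28785250 / 0.49399750 = 0.5827

Update 2:
  P(E) = 0.8857 × 0.5827 + 0.3054 × 0.4173 = 0.51609739 + 0.12744342 = 0.64354081
  P(H|E) = 0.51609739 / 0.64354081 = 0.8020

Final posterior: 0.8020


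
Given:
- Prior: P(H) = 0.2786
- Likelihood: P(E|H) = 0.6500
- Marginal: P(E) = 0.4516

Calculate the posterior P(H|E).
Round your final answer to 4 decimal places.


Using Bayes' theorem:

P(H|E) = P(E|H) × P(H) / P(E)
       = 0.6500 × 0.2786 / 0.4516
       = 0.18109000 / 0.4516
       = 0.4010

The evidence strengthens our belief in H.
Prior: 0.2786 → Posterior: 0.4010


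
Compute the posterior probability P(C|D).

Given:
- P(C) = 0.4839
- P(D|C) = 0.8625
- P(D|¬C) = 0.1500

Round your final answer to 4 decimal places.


Bayes' theorem: P(C|D) = P(D|C) × P(C) / P(D)

Step 1: Calculate P(D) using law of total probability
P(D) = P(D|C)P(C) + P(D|¬C)P(¬C)
     = 0.8625 × 0.4839 + 0.1500 × 0.5161
     = 0.41736375 + 0.07741500
     = 0.49477875

Step 2: Apply Bayes' theorem
P(C|D) = P(D|C) × P(C) / P(D)
       = 0.41736375 / 0.49477875
       = 0.8435


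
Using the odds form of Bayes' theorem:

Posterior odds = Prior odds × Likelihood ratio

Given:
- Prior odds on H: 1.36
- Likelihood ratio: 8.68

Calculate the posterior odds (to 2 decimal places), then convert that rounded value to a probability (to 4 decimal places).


Step 1: Calculate posterior odds
Posterior odds = Prior odds × LR
               = 1.36 × 8.68
               = 11.80

Step 2: Convert to probability
P(H|E) = Posterior odds / (1 + Posterior odds)
       = 11.80 / (1 + 11.80)
       = 11.80 / 12.80
       = 0.9219

The evidence increased P(H) from 0.5763 to 0.9219.


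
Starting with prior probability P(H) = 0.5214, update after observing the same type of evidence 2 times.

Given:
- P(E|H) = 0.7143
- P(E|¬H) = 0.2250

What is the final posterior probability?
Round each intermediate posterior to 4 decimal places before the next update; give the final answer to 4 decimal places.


Sequential Bayesian updating:

Initial prior: P(H) = 0.5214

Update 1:
  P(E) = 0.7143 × 0.5214 + 0.2250 × 0.4786 = 0.37243602 + 0.10768500 = 0.48012102
  P(H|E) = 0.37243602 / 0.48012102 = 0.7757

Update 2:
  P(E) = 0.7143 × 0.7757 + 0.2250 × 0.2243 = 0.55408251 + 0.05046750 = 0.60455001
  P(H|E) = 0.55408251 / 0.60455001 = 0.9165

Final posterior: 0.9165


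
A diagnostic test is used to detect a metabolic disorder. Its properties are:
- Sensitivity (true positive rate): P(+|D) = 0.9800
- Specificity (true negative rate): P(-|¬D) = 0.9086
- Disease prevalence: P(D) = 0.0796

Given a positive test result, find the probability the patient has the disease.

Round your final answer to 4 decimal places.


Let D = has disease, + = positive test

Given:
- P(D) = 0.0796 (prevalence)
- P(+|D) = 0.9800 (sensitivity)
- P(-|¬D) = 0.9086 (specificity)
- P(+|¬D) = 0.0914 (false positive rate = 1 - specificity)

Step 1: Find P(+)
P(+) = P(+|D)P(D) + P(+|¬D)P(¬D)
     = 0.9800 × 0.0796 + 0.0914 × 0.9204
     = 0.07800800 + 0.08412456
     = 0.16213256

Step 2: Apply Bayes' theorem for P(D|+)
P(D|+) = P(+|D)P(D) / P(+)
       = 0.07800800 / 0.16213256
       = 0.4811


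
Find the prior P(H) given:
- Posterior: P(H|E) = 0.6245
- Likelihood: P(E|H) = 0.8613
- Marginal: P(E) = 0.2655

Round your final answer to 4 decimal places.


From Bayes' theorem: P(H|E) = P(E|H) × P(H) / P(E)

Rearranging for P(H):
P(H) = P(H|E) × P(E) / P(E|H)
     = 0.6245 × 0.2655 / 0.8613
     = 0.16580475 / 0.8613
     = 0.1925


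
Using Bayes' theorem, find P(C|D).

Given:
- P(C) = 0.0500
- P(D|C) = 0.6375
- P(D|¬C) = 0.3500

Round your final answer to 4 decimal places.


Bayes' theorem: P(C|D) = P(D|C) × P(C) / P(D)

Step 1: Calculate P(D) using law of total probability
P(D) = P(D|C)P(C) + P(D|¬C)P(¬C)
     = 0.6375 × 0.0500 + 0.3500 × 0.9500
     = 0.03187500 + 0.33250000
     = 0.36437500

Step 2: Apply Bayes' theorem
P(C|D) = P(D|C) × P(C) / P(D)
       = 0.03187500 / 0.36437500
       = 0.0875


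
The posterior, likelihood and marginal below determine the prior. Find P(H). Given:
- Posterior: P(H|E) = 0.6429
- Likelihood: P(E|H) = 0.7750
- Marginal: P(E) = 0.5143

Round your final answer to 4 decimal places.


From Bayes' theorem: P(H|E) = P(E|H) × P(H) / P(E)

Rearranging for P(H):
P(H) = P(H|E) × P(E) / P(E|H)
     = 0.6429 × 0.5143 / 0.7750
     = 0.33064347 / 0.7750
     = 0.4266


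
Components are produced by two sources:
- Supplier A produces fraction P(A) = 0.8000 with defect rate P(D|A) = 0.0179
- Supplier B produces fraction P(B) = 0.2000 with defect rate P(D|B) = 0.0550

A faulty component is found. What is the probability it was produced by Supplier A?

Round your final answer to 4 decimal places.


Let A = from Supplier A, D = faulty

Given:
- P(A) = 0.8000, P(B) = 0.2000
- P(D|A) = 0.0179, P(D|B) = 0.0550

Step 1: Find P(D)
P(D) = P(D|A)P(A) + P(D|B)P(B)
     = 0.0179 × 0.8000 + 0.0550 × 0.2000
     = 0.01432000 + 0.01100000
     = 0.02532000

Step 2: Apply Bayes' theorem
P(A|D) = P(D|A)P(A) / P(D)
       = 0.01432000 / 0.02532000
       = 0.5656


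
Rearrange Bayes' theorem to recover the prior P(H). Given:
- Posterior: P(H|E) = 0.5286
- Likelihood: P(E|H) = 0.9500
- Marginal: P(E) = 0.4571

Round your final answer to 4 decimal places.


From Bayes' theorem: P(H|E) = P(E|H) × P(H) / P(E)

Rearranging for P(H):
P(H) = P(H|E) × P(E) / P(E|H)
     = 0.5286 × 0.4571 / 0.9500
     = 0.24162306 / 0.9500
     = 0.2543


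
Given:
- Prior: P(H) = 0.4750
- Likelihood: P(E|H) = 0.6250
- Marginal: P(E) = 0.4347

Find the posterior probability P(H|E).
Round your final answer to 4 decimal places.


Using Bayes' theorem:

P(H|E) = P(E|H) × P(H) / P(E)
       = 0.6250 × 0.4750 / 0.4347
       = 0.29687500 / 0.4347
       = 0.6829

The evidence strengthens our belief in H.
Prior: 0.4750 → Posterior: 0.6829
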